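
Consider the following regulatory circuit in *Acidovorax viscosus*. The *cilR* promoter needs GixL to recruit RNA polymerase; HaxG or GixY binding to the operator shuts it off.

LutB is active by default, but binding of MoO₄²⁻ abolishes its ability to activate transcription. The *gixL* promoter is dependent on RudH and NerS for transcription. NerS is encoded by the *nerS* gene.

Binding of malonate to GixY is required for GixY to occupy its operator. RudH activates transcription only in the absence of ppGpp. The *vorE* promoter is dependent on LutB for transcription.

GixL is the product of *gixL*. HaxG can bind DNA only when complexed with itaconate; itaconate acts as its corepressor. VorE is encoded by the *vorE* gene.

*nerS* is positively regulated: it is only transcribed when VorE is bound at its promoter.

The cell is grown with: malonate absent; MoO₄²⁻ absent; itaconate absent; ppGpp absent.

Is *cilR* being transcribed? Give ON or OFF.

ON

Itaconate is absent, so HaxG is inactive.
Malonate is absent, so GixY is inactive.
ppGpp is absent, so RudH is active.
MoO₄²⁻ is absent, so LutB is active.
No repressor is bound and LutB is active, so *vorE* is transcribed.
So VorE is produced and active.
No repressor is bound and VorE is active, so *nerS* is transcribed.
So NerS is produced and active.
No repressor is bound and RudH and NerS are active, so *gixL* is transcribed.
So GixL is produced and active.
No repressor is bound and GixL is active, so *cilR* is transcribed.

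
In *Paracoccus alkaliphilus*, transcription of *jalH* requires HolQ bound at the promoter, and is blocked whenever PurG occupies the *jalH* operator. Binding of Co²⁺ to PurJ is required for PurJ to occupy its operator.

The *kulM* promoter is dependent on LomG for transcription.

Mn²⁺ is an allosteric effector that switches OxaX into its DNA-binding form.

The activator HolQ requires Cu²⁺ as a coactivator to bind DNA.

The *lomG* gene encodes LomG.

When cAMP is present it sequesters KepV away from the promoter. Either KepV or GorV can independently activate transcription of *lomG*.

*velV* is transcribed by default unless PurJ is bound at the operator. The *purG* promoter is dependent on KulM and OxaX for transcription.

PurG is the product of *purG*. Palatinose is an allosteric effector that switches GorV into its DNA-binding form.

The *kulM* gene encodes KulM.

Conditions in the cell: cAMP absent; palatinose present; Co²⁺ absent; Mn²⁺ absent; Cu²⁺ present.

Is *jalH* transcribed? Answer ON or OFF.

Cu²⁺ is present, so HolQ is active.
cAMP is absent, so KepV is active.
Palatinose is present, so GorV is active.
Activator KepV is present, so *lomG* is transcribed.
So LomG is produced and active.
No repressor is bound and LomG is active, so *kulM* is transcribed.
So KulM is produced and active.
Mn²⁺ is absent, so OxaX is inactive.
Required activator OxaX is absent, so *purG* is not transcribed.
So PurG is not produced.
No repressor is bound and HolQ is active, so *jalH* is transcribed.

ON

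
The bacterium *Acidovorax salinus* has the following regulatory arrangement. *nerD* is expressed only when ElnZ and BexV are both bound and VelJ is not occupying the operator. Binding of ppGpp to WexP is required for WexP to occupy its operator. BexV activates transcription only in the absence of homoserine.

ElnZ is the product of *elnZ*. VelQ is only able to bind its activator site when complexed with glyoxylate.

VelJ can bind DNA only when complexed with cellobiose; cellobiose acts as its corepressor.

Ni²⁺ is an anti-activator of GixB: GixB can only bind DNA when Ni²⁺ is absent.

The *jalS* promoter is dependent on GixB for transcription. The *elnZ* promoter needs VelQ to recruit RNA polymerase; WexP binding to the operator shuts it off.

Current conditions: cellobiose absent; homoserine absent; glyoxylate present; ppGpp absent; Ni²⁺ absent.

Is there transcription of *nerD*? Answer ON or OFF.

ON

ppGpp is absent, so WexP is inactive.
Glyoxylate is present, so VelQ is active.
No repressor is bound and VelQ is active, so *elnZ* is transcribed.
So ElnZ is produced and active.
Homoserine is absent, so BexV is active.
Cellobiose is absent, so VelJ is inactive.
No repressor is bound and ElnZ and BexV are active, so *nerD* is transcribed.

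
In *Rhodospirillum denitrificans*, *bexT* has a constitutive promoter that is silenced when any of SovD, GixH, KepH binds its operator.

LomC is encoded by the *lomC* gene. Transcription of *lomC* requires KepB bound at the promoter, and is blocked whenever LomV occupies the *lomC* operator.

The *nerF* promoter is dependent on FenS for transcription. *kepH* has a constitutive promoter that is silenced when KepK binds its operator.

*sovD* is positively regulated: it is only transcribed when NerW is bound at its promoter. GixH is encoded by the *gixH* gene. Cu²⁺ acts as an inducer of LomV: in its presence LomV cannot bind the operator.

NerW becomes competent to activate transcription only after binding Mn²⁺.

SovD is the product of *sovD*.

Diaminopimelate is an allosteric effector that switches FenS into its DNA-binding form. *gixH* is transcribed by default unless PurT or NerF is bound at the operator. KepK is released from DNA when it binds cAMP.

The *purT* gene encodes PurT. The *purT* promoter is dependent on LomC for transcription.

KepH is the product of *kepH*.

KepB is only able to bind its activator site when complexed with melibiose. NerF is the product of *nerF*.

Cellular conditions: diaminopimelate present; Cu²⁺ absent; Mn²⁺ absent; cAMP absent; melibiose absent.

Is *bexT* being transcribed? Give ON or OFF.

Mn²⁺ is absent, so NerW is inactive.
Required activator NerW is absent, so *sovD* is not transcribed.
So SovD is not produced.
Melibiose is absent, so KepB is inactive.
Cu²⁺ is absent, so LomV is active.
With repressor LomV bound, *lomC* is not transcribed.
So LomC is not produced.
Required activator LomC is absent, so *purT* is not transcribed.
So PurT is not produced.
Diaminopimelate is present, so FenS is active.
No repressor is bound and FenS is active, so *nerF* is transcribed.
So NerF is produced and active.
With repressor NerF bound, *gixH* is not transcribed.
So GixH is not produced.
cAMP is absent, so KepK is active.
With repressor KepK bound, *kepH* is not transcribed.
So KepH is not produced.
With no repressor bound, *bexT* is transcribed.

ON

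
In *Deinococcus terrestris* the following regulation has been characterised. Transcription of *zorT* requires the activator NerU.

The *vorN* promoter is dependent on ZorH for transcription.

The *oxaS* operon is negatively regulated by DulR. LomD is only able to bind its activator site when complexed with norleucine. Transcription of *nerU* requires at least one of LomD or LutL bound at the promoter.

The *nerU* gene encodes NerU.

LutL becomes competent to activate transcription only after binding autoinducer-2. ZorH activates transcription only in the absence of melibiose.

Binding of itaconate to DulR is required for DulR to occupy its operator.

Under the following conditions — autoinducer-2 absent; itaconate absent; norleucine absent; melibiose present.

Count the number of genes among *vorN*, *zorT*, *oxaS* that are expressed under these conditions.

1

Melibiose is present, so ZorH is inactive.
Required activator ZorH is absent, so *vorN* is not transcribed.
→ *vorN* is OFF.
Norleucine is absent, so LomD is inactive.
Autoinducer-2 is absent, so LutL is inactive.
No activator is available at the *nerU* promoter, so *nerU* is not transcribed.
So NerU is not produced.
Required activator NerU is absent, so *zorT* is not transcribed.
→ *zorT* is OFF.
Itaconate is absent, so DulR is inactive.
With no repressor bound, *oxaS* is transcribed.
→ *oxaS* is ON.
1 of the 3 genes is transcribed.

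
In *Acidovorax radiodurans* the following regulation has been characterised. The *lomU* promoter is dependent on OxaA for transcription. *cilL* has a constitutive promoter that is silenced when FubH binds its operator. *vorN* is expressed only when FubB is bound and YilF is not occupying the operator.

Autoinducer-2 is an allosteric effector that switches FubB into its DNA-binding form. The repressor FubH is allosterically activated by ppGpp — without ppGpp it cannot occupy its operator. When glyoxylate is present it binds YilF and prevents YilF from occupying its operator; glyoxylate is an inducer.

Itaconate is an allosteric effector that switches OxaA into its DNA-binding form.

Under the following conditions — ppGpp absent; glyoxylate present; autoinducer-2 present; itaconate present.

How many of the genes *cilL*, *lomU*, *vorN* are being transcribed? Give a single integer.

3

ppGpp is absent, so FubH is inactive.
With no repressor bound, *cilL* is transcribed.
→ *cilL* is ON.
Itaconate is present, so OxaA is active.
No repressor is bound and OxaA is active, so *lomU* is transcribed.
→ *lomU* is ON.
Glyoxylate is present, so YilF is inactive.
Autoinducer-2 is present, so FubB is active.
No repressor is bound and FubB is active, so *vorN* is transcribed.
→ *vorN* is ON.
3 of the 3 genes are transcribed.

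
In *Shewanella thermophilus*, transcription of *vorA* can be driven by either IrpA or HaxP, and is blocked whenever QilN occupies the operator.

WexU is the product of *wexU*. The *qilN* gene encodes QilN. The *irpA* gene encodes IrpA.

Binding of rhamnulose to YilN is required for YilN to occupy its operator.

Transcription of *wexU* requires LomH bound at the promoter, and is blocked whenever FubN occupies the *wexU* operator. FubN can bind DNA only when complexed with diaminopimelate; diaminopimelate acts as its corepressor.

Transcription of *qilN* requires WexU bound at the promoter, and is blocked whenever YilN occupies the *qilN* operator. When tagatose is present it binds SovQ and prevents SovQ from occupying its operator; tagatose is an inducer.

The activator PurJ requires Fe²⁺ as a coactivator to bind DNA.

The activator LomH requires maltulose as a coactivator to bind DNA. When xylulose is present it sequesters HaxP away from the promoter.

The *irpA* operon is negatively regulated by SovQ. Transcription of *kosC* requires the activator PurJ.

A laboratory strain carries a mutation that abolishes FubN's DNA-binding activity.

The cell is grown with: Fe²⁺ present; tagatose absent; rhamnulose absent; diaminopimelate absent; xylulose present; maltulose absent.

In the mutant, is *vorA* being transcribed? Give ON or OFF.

Tagatose is absent, so SovQ is active.
With repressor SovQ bound, *irpA* is not transcribed.
So IrpA is not produced.
Rhamnulose is absent, so YilN is inactive.
FubN is non-functional in this strain, so it has no effect.
Maltulose is absent, so LomH is inactive.
Required activator LomH is absent, so *wexU* is not transcribed.
So WexU is not produced.
Required activator WexU is absent, so *qilN* is not transcribed.
So QilN is not produced.
Xylulose is present, so HaxP is inactive.
No activator is available at the *vorA* promoter, so *vorA* is not transcribed.

OFF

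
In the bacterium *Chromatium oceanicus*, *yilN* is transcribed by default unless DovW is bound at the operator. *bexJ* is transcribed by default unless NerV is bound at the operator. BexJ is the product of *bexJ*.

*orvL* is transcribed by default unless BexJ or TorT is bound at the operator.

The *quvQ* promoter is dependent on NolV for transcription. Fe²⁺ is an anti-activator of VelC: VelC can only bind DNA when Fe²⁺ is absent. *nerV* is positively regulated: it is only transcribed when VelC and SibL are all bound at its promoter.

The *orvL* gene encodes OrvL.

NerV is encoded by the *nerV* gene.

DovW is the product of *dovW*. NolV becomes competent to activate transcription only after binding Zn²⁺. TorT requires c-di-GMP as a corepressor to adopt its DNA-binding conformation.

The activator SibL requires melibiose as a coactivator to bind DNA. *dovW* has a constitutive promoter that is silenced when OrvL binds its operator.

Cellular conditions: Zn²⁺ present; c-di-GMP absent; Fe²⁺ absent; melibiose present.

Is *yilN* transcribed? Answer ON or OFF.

Fe²⁺ is absent, so VelC is active.
Melibiose is present, so SibL is active.
No repressor is bound and VelC and SibL are active, so *nerV* is transcribed.
So NerV is produced and active.
With repressor NerV bound, *bexJ* is not transcribed.
So BexJ is not produced.
c-di-GMP is absent, so TorT is inactive.
With no repressor bound, *orvL* is transcribed.
So OrvL is produced and active.
With repressor OrvL bound, *dovW* is not transcribed.
So DovW is not produced.
With no repressor bound, *yilN* is transcribed.

ON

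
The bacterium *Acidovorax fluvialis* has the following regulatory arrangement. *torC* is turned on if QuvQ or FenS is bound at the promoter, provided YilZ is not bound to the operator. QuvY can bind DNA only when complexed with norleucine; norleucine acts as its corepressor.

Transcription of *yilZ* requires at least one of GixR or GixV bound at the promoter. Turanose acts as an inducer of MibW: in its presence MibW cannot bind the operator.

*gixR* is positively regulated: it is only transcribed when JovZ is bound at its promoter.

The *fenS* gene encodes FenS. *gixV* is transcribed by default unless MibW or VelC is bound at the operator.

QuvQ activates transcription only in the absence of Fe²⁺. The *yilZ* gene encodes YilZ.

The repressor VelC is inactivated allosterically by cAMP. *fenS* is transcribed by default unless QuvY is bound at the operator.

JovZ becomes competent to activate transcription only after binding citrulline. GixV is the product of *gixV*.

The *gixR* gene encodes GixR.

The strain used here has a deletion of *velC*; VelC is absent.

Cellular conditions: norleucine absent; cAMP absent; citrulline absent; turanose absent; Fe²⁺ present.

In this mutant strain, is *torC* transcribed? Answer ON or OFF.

Fe²⁺ is present, so QuvQ is inactive.
Norleucine is absent, so QuvY is inactive.
With no repressor bound, *fenS* is transcribed.
So FenS is produced and active.
Citrulline is absent, so JovZ is inactive.
Required activator JovZ is absent, so *gixR* is not transcribed.
So GixR is not produced.
Turanose is absent, so MibW is active.
VelC is non-functional in this strain, so it has no effect.
With repressor MibW bound, *gixV* is not transcribed.
So GixV is not produced.
No activator is available at the *yilZ* promoter, so *yilZ* is not transcribed.
So YilZ is not produced.
Activator FenS is present, so *torC* is transcribed.

ON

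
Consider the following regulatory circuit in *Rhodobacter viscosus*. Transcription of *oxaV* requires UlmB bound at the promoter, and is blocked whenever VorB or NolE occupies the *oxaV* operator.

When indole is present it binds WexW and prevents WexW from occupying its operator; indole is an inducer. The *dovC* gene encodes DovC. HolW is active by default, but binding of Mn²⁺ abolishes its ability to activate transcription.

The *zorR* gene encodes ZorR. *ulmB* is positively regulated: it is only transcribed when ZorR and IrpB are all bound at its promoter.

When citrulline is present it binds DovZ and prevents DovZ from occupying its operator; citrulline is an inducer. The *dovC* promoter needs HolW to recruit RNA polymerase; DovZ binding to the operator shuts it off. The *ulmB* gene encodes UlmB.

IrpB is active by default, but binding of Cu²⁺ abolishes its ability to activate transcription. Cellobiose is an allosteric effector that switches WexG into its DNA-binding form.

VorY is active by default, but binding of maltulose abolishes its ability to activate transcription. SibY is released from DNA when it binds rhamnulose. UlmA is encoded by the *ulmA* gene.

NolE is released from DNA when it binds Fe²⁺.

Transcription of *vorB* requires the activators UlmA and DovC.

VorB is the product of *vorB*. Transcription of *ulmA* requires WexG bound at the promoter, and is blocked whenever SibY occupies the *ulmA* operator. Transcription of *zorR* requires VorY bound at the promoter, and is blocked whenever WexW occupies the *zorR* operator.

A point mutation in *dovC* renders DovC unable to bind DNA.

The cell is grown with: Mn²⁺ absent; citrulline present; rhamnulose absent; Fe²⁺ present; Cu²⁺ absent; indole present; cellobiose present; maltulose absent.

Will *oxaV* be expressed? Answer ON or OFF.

ON

Maltulose is absent, so VorY is active.
Indole is present, so WexW is inactive.
No repressor is bound and VorY is active, so *zorR* is transcribed.
So ZorR is produced and active.
Cu²⁺ is absent, so IrpB is active.
No repressor is bound and ZorR and IrpB are active, so *ulmB* is transcribed.
So UlmB is produced and active.
Cellobiose is present, so WexG is active.
Rhamnulose is absent, so SibY is active.
With repressor SibY bound, *ulmA* is not transcribed.
So UlmA is not produced.
DovC is non-functional in this strain, so it has no effect.
Required activator UlmA is absent, so *vorB* is not transcribed.
So VorB is not produced.
Fe²⁺ is present, so NolE is inactive.
No repressor is bound and UlmB is active, so *oxaV* is transcribed.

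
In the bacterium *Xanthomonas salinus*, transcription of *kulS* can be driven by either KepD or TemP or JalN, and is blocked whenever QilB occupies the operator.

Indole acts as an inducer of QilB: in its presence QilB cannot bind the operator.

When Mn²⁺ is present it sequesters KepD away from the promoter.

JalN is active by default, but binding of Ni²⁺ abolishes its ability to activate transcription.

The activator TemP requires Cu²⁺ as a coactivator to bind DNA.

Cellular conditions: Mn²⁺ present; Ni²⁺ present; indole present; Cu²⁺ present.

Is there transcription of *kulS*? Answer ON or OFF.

Indole is present, so QilB is inactive.
Mn²⁺ is present, so KepD is inactive.
Cu²⁺ is present, so TemP is active.
Ni²⁺ is present, so JalN is inactive.
Activator TemP is present, so *kulS* is transcribed.

ON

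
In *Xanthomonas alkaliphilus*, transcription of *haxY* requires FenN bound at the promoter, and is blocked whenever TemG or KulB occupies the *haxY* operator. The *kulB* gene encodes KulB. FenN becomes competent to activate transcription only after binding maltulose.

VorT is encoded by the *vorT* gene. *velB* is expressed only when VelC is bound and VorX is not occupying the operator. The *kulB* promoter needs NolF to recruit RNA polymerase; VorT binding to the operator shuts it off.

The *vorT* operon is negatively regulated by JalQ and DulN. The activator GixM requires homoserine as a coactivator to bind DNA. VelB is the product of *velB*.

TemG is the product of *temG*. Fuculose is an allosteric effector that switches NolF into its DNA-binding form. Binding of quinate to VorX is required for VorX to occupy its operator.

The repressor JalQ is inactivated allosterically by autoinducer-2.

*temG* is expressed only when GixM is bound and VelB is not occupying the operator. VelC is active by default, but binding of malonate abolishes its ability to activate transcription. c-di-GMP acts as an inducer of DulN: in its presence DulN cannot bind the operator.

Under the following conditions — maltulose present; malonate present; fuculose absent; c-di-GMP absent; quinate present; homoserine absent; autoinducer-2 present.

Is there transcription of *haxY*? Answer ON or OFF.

Maltulose is present, so FenN is active.
Quinate is present, so VorX is active.
Malonate is present, so VelC is inactive.
With repressor VorX bound, *velB* is not transcribed.
So VelB is not produced.
Homoserine is absent, so GixM is inactive.
Required activator GixM is absent, so *temG* is not transcribed.
So TemG is not produced.
Fuculose is absent, so NolF is inactive.
Autoinducer-2 is present, so JalQ is inactive.
c-di-GMP is absent, so DulN is active.
With repressor DulN bound, *vorT* is not transcribed.
So VorT is not produced.
Required activator NolF is absent, so *kulB* is not transcribed.
So KulB is not produced.
No repressor is bound and FenN is active, so *haxY* is transcribed.

ON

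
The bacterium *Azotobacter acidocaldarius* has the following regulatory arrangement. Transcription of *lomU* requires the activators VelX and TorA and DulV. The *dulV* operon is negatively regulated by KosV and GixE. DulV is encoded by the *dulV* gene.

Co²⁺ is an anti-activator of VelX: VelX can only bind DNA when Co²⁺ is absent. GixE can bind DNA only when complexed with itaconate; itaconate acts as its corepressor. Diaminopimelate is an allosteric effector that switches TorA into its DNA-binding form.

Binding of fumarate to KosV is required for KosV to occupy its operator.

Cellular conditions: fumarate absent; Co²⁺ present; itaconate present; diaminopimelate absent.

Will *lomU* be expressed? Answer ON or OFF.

Co²⁺ is present, so VelX is inactive.
Diaminopimelate is absent, so TorA is inactive.
Fumarate is absent, so KosV is inactive.
Itaconate is present, so GixE is active.
With repressor GixE bound, *dulV* is not transcribed.
So DulV is not produced.
Required activator VelX is absent, so *lomU* is not transcribed.

OFF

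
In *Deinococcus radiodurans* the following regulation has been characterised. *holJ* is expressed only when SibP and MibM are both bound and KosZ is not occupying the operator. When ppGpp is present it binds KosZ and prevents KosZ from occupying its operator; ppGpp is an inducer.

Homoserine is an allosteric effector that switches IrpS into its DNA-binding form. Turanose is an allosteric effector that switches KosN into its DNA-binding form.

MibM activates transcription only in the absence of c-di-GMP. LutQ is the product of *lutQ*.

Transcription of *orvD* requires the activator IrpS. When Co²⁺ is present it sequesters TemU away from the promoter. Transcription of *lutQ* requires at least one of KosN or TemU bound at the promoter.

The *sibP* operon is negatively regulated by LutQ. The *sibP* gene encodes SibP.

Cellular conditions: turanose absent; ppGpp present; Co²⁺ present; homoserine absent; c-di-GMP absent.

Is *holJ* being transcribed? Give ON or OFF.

Turanose is absent, so KosN is inactive.
Co²⁺ is present, so TemU is inactive.
No activator is available at the *lutQ* promoter, so *lutQ* is not transcribed.
So LutQ is not produced.
With no repressor bound, *sibP* is transcribed.
So SibP is produced and active.
ppGpp is present, so KosZ is inactive.
c-di-GMP is absent, so MibM is active.
No repressor is bound and SibP and MibM are active, so *holJ* is transcribed.

ON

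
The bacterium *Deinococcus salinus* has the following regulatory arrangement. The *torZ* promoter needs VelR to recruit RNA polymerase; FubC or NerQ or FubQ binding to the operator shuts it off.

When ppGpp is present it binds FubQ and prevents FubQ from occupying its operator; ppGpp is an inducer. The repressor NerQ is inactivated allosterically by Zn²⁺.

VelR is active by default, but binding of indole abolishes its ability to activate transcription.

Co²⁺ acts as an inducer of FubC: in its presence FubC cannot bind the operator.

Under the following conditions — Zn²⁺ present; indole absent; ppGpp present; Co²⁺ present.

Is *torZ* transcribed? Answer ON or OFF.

Co²⁺ is present, so FubC is inactive.
Zn²⁺ is present, so NerQ is inactive.
ppGpp is present, so FubQ is inactive.
Indole is absent, so VelR is active.
No repressor is bound and VelR is active, so *torZ* is transcribed.

ON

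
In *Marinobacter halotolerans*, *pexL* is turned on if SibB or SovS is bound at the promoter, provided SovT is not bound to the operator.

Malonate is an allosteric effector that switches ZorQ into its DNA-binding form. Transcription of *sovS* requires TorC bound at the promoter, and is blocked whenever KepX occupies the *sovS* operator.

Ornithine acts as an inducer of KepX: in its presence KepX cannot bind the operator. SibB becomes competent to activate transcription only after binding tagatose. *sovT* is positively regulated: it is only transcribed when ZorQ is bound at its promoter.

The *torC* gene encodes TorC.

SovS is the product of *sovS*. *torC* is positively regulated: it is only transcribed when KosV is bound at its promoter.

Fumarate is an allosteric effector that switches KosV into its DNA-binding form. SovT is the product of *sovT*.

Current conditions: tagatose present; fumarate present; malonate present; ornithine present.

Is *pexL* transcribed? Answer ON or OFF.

Tagatose is present, so SibB is active.
Fumarate is present, so KosV is active.
No repressor is bound and KosV is active, so *torC* is transcribed.
So TorC is produced and active.
Ornithine is present, so KepX is inactive.
No repressor is bound and TorC is active, so *sovS* is transcribed.
So SovS is produced and active.
Malonate is present, so ZorQ is active.
No repressor is bound and ZorQ is active, so *sovT* is transcribed.
So SovT is produced and active.
With repressor SovT bound, *pexL* is not transcribed.

OFF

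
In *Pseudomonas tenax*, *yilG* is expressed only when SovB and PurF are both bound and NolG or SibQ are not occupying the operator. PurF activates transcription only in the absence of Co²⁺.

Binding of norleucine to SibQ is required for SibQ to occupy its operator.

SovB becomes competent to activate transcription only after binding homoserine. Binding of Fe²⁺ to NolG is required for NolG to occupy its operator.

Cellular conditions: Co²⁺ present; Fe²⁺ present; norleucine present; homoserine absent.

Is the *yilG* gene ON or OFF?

Fe²⁺ is present, so NolG is active.
Norleucine is present, so SibQ is active.
Homoserine is absent, so SovB is inactive.
Co²⁺ is present, so PurF is inactive.
With repressor NolG bound, *yilG* is not transcribed.

OFF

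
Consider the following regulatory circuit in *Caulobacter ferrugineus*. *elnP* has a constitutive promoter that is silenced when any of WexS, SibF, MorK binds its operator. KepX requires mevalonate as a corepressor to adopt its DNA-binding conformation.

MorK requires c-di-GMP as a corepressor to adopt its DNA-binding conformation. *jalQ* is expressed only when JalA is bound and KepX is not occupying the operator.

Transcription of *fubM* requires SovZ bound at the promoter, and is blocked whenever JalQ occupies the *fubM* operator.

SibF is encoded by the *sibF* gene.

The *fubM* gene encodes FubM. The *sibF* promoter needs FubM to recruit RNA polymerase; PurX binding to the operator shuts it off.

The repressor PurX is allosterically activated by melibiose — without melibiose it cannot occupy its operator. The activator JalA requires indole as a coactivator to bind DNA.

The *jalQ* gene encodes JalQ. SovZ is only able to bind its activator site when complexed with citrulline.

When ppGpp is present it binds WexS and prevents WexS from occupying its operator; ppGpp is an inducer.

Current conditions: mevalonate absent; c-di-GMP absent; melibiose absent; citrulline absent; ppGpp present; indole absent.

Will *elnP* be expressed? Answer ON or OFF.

ON

ppGpp is present, so WexS is inactive.
Indole is absent, so JalA is inactive.
Mevalonate is absent, so KepX is inactive.
Required activator JalA is absent, so *jalQ* is not transcribed.
So JalQ is not produced.
Citrulline is absent, so SovZ is inactive.
Required activator SovZ is absent, so *fubM* is not transcribed.
So FubM is not produced.
Melibiose is absent, so PurX is inactive.
Required activator FubM is absent, so *sibF* is not transcribed.
So SibF is not produced.
c-di-GMP is absent, so MorK is inactive.
With no repressor bound, *elnP* is transcribed.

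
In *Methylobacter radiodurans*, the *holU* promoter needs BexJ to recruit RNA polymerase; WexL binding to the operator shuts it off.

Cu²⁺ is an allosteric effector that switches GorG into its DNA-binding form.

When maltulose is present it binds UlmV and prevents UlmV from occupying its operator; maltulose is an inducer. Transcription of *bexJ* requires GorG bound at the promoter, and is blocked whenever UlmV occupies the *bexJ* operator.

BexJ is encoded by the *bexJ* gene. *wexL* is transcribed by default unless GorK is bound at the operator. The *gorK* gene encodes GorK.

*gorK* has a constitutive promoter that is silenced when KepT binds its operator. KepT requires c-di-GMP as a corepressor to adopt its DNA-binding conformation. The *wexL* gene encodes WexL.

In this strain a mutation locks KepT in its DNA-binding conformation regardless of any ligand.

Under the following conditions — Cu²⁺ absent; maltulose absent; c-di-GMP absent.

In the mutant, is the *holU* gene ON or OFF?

KepT is constitutively active in this strain.
With repressor KepT bound, *gorK* is not transcribed.
So GorK is not produced.
With no repressor bound, *wexL* is transcribed.
So WexL is produced and active.
Cu²⁺ is absent, so GorG is inactive.
Maltulose is absent, so UlmV is active.
With repressor UlmV bound, *bexJ* is not transcribed.
So BexJ is not produced.
With repressor WexL bound, *holU* is not transcribed.

OFF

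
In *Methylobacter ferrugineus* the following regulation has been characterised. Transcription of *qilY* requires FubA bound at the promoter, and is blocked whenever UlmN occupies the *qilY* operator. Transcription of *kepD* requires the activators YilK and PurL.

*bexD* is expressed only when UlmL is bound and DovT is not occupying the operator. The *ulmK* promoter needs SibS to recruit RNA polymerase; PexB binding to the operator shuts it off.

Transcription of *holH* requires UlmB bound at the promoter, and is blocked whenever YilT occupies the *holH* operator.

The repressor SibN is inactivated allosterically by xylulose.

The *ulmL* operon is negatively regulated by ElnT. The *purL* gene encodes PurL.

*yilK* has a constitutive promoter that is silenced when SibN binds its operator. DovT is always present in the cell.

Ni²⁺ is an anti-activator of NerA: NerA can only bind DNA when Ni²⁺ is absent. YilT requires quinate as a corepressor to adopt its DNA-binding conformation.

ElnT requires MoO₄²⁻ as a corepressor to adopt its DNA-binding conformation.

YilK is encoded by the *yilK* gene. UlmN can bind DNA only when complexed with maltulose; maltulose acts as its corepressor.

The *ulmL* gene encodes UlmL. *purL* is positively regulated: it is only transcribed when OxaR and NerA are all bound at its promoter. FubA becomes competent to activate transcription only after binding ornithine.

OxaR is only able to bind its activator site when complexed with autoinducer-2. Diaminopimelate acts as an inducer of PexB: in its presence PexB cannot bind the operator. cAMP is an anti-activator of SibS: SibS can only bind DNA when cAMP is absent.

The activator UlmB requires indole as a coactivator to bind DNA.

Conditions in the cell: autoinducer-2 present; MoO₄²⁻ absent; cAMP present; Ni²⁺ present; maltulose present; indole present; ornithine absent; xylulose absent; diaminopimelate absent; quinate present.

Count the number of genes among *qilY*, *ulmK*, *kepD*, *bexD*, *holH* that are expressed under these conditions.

Maltulose is present, so UlmN is active.
Ornithine is absent, so FubA is inactive.
With repressor UlmN bound, *qilY* is not transcribed.
→ *qilY* is OFF.
cAMP is present, so SibS is inactive.
Diaminopimelate is absent, so PexB is active.
With repressor PexB bound, *ulmK* is not transcribed.
→ *ulmK* is OFF.
Xylulose is absent, so SibN is active.
With repressor SibN bound, *yilK* is not transcribed.
So YilK is not produced.
Autoinducer-2 is present, so OxaR is active.
Ni²⁺ is present, so NerA is inactive.
Required activator NerA is absent, so *purL* is not transcribed.
So PurL is not produced.
Required activator YilK is absent, so *kepD* is not transcribed.
→ *kepD* is OFF.
MoO₄²⁻ is absent, so ElnT is inactive.
With no repressor bound, *ulmL* is transcribed.
So UlmL is produced and active.
DovT is produced constitutively and is active.
With repressor DovT bound, *bexD* is not transcribed.
→ *bexD* is OFF.
Indole is present, so UlmB is active.
Quinate is present, so YilT is active.
With repressor YilT bound, *holH* is not transcribed.
→ *holH* is OFF.
0 of the 5 genes are transcribed.

0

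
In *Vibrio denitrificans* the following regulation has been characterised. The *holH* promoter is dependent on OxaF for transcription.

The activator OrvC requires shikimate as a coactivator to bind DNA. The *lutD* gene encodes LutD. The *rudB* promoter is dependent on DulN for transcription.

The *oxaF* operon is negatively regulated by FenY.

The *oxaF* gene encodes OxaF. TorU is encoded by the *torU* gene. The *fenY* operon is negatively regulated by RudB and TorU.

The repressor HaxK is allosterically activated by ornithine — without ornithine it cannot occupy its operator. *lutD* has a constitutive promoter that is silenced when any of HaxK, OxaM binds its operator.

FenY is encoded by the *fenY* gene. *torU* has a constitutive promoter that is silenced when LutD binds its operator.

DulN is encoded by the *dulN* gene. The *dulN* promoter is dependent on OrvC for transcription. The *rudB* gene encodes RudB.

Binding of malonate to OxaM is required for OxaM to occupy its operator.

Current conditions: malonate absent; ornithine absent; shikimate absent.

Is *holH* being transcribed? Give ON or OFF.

Shikimate is absent, so OrvC is inactive.
Required activator OrvC is absent, so *dulN* is not transcribed.
So DulN is not produced.
Required activator DulN is absent, so *rudB* is not transcribed.
So RudB is not produced.
Ornithine is absent, so HaxK is inactive.
Malonate is absent, so OxaM is inactive.
With no repressor bound, *lutD* is transcribed.
So LutD is produced and active.
With repressor LutD bound, *torU* is not transcribed.
So TorU is not produced.
With no repressor bound, *fenY* is transcribed.
So FenY is produced and active.
With repressor FenY bound, *oxaF* is not transcribed.
So OxaF is not produced.
Required activator OxaF is absent, so *holH* is not transcribed.

OFF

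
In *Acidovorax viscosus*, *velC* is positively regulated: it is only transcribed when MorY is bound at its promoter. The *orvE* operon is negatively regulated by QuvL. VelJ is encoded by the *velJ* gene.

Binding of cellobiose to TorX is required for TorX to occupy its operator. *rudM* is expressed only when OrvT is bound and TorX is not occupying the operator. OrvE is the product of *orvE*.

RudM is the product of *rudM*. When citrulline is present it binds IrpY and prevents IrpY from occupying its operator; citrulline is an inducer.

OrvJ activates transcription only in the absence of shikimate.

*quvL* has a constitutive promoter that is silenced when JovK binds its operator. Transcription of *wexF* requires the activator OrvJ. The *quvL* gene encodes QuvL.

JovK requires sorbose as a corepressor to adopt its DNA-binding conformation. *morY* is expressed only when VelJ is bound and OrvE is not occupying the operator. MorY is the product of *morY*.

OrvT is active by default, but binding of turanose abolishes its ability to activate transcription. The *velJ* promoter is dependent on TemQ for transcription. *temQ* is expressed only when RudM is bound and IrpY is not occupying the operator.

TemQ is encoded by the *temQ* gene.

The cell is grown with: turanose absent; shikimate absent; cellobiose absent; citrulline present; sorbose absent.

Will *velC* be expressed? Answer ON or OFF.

ON

Turanose is absent, so OrvT is active.
Cellobiose is absent, so TorX is inactive.
No repressor is bound and OrvT is active, so *rudM* is transcribed.
So RudM is produced and active.
Citrulline is present, so IrpY is inactive.
No repressor is bound and RudM is active, so *temQ* is transcribed.
So TemQ is produced and active.
No repressor is bound and TemQ is active, so *velJ* is transcribed.
So VelJ is produced and active.
Sorbose is absent, so JovK is inactive.
With no repressor bound, *quvL* is transcribed.
So QuvL is produced and active.
With repressor QuvL bound, *orvE* is not transcribed.
So OrvE is not produced.
No repressor is bound and VelJ is active, so *morY* is transcribed.
So MorY is produced and active.
No repressor is bound and MorY is active, so *velC* is transcribed.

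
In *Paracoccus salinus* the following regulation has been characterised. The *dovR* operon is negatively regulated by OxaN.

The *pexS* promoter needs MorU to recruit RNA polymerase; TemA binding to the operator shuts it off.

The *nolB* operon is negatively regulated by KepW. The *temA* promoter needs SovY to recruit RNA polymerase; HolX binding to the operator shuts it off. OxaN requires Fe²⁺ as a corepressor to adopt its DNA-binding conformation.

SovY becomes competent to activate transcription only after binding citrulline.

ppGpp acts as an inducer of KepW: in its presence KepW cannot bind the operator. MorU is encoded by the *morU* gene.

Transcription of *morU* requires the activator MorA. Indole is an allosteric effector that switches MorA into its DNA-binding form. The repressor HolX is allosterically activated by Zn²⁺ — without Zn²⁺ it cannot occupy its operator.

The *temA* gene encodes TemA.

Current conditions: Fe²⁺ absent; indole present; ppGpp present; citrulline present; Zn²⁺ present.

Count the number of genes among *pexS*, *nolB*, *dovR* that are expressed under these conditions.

Zn²⁺ is present, so HolX is active.
Citrulline is present, so SovY is active.
With repressor HolX bound, *temA* is not transcribed.
So TemA is not produced.
Indole is present, so MorA is active.
No repressor is bound and MorA is active, so *morU* is transcribed.
So MorU is produced and active.
No repressor is bound and MorU is active, so *pexS* is transcribed.
→ *pexS* is ON.
ppGpp is present, so KepW is inactive.
With no repressor bound, *nolB* is transcribed.
→ *nolB* is ON.
Fe²⁺ is absent, so OxaN is inactive.
With no repressor bound, *dovR* is transcribed.
→ *dovR* is ON.
3 of the 3 genes are transcribed.

3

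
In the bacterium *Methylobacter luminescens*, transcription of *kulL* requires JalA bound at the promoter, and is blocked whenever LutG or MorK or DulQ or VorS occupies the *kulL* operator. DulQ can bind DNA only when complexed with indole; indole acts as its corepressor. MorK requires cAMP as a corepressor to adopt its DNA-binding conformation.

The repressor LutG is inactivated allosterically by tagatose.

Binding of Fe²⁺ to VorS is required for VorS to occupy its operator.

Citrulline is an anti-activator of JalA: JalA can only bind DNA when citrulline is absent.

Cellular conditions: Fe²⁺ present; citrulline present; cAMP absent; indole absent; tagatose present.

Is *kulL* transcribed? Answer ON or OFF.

Citrulline is present, so JalA is inactive.
Tagatose is present, so LutG is inactive.
cAMP is absent, so MorK is inactive.
Indole is absent, so DulQ is inactive.
Fe²⁺ is present, so VorS is active.
With repressor VorS bound, *kulL* is not transcribed.

OFF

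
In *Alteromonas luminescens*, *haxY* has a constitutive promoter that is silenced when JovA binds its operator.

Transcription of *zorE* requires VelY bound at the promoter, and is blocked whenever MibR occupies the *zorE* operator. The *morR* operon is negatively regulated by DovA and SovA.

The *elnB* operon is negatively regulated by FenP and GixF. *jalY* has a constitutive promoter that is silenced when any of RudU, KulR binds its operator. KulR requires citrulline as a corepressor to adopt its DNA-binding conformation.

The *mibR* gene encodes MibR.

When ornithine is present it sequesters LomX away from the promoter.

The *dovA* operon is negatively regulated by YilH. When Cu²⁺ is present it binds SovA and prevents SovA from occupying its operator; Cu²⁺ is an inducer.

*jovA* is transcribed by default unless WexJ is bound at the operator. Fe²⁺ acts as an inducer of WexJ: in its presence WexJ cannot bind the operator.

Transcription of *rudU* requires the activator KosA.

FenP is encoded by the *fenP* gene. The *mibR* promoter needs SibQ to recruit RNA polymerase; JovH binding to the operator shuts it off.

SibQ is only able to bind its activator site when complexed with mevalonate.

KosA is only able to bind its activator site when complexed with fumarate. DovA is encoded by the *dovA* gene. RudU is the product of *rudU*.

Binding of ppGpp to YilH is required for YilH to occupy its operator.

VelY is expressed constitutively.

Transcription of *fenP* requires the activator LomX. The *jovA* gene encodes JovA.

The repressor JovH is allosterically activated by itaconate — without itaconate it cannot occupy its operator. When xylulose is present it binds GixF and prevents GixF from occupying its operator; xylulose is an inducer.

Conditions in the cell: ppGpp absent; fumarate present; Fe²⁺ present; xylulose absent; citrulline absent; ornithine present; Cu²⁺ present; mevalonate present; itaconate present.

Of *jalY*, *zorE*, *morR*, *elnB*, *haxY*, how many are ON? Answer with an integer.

1

Fumarate is present, so KosA is active.
No repressor is bound and KosA is active, so *rudU* is transcribed.
So RudU is produced and active.
Citrulline is absent, so KulR is inactive.
With repressor RudU bound, *jalY* is not transcribed.
→ *jalY* is OFF.
Mevalonate is present, so SibQ is active.
Itaconate is present, so JovH is active.
With repressor JovH bound, *mibR* is not transcribed.
So MibR is not produced.
VelY is produced constitutively and is active.
No repressor is bound and VelY is active, so *zorE* is transcribed.
→ *zorE* is ON.
ppGpp is absent, so YilH is inactive.
With no repressor bound, *dovA* is transcribed.
So DovA is produced and active.
Cu²⁺ is present, so SovA is inactive.
With repressor DovA bound, *morR* is not transcribed.
→ *morR* is OFF.
Ornithine is present, so LomX is inactive.
Required activator LomX is absent, so *fenP* is not transcribed.
So FenP is not produced.
Xylulose is absent, so GixF is active.
With repressor GixF bound, *elnB* is not transcribed.
→ *elnB* is OFF.
Fe²⁺ is present, so WexJ is inactive.
With no repressor bound, *jovA* is transcribed.
So JovA is produced and active.
With repressor JovA bound, *haxY* is not transcribed.
→ *haxY* is OFF.
1 of the 5 genes is transcribed.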